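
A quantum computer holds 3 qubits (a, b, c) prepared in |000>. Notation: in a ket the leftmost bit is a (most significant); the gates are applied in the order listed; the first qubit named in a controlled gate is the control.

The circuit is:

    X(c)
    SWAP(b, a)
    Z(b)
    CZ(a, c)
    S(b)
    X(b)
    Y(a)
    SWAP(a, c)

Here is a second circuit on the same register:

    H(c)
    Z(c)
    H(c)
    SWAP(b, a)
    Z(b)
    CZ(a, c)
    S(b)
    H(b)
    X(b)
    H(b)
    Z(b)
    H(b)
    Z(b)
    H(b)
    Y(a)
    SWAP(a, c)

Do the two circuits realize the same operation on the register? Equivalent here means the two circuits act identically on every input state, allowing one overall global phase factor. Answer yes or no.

Yes, they are equivalent — the unitaries differ by at most a global phase.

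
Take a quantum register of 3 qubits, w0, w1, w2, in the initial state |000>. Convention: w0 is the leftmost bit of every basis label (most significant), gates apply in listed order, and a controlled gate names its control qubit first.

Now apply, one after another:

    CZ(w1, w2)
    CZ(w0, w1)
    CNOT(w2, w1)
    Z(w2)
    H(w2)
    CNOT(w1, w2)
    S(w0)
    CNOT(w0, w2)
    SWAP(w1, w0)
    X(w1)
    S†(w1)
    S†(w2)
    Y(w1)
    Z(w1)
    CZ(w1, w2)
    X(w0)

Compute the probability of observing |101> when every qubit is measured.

The probability of measuring |101> is 1/2.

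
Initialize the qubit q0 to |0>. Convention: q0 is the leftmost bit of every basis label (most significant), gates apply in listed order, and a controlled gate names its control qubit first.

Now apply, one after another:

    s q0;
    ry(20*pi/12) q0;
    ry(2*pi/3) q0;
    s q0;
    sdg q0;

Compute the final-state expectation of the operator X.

In the final state, X has expectation sqrt(3)/2. Key observation: gates 4-5 undo each other exactly, leaving only the rest of the circuit to track.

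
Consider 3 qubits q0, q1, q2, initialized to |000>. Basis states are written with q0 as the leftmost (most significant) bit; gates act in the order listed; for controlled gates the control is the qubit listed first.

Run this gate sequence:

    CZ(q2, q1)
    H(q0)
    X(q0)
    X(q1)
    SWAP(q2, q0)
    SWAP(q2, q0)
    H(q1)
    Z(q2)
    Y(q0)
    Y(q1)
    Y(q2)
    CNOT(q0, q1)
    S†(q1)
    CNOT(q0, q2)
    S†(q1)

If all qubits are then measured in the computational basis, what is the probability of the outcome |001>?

The probability of measuring |001> is 1/4. Key observation: the block from step 5 through step 6 cancels to the identity and can be dropped.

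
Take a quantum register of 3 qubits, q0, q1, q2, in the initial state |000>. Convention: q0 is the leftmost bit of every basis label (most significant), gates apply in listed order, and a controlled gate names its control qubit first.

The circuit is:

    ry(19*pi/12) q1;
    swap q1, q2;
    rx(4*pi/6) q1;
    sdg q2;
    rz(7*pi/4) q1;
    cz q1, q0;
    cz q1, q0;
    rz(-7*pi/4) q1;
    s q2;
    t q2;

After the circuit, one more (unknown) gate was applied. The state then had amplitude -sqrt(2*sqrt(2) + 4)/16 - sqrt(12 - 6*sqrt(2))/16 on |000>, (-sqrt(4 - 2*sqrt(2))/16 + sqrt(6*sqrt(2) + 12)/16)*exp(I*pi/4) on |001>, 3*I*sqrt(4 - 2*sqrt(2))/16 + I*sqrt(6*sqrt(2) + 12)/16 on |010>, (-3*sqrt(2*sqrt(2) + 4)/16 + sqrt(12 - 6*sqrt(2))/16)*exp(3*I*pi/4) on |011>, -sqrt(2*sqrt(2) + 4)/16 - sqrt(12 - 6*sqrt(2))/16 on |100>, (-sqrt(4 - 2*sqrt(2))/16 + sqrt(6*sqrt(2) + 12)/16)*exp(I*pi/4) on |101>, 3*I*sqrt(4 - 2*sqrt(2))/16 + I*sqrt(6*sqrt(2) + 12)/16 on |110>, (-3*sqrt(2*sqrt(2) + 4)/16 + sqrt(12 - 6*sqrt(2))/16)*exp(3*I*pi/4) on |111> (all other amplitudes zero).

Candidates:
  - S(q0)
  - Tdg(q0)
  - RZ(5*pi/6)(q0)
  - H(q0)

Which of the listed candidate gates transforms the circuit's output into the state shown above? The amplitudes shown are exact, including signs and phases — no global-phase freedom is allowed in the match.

It was H(q0) that produced the state shown. Key observation: gates 4-9 undo each other exactly, leaving only the rest of the circuit to track.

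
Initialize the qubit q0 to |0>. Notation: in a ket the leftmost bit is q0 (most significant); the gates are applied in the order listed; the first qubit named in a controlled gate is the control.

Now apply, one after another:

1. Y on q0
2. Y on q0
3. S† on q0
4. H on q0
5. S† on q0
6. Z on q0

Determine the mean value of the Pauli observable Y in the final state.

The expectation value of Y is 1.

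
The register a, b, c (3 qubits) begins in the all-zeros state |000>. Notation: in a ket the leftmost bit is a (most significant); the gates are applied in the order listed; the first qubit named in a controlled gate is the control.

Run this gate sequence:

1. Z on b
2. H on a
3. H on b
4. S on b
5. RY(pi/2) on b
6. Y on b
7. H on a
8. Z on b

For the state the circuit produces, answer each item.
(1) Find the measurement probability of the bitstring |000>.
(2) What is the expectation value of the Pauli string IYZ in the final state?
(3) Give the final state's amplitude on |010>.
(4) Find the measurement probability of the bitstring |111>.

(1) A full measurement returns |000> with probability 1/2.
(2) The observable IYZ averages to -1.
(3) |010> carries amplitude -1/2 - I/2 in the final state.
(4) A full measurement returns |111> with probability 0.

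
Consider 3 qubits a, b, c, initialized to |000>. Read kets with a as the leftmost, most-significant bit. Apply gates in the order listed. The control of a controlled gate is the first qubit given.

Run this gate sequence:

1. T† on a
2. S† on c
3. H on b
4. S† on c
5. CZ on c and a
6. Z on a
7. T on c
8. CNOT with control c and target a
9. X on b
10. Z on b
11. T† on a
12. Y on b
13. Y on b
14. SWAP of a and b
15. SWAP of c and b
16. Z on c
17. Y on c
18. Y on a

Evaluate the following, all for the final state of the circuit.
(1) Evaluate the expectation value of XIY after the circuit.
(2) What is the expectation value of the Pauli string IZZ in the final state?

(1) In the final state, XIY has expectation 0.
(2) The observable IZZ averages to -1.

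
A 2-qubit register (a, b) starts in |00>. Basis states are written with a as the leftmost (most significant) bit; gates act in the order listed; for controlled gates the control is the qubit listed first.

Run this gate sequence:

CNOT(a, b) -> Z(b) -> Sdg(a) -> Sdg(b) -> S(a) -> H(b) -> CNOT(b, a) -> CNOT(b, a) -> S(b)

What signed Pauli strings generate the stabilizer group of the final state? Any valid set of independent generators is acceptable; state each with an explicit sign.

One valid set of independent stabilizer generators is +IY, +ZI (any independent generating set of the same group is equally correct). Key observation: the block from step 7 through step 8 cancels to the identity and can be dropped.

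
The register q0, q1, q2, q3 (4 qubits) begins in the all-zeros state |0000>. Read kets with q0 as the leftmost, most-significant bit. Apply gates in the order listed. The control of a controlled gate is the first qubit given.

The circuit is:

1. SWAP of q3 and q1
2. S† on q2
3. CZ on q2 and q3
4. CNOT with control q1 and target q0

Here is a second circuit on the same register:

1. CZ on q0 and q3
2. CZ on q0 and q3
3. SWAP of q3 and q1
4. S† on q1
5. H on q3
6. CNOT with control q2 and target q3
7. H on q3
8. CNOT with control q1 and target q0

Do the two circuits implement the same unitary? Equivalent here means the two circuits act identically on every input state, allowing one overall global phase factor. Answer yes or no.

No — the two circuits implement different unitaries, even allowing a global phase.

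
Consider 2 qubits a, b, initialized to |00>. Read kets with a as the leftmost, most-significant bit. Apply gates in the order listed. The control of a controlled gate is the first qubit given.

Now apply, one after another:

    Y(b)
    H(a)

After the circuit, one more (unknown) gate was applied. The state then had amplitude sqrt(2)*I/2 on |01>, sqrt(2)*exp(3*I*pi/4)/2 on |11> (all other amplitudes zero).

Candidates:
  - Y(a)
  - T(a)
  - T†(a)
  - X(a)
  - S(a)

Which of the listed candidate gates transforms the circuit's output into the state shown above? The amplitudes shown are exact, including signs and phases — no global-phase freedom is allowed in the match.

It was T(a) that produced the state shown.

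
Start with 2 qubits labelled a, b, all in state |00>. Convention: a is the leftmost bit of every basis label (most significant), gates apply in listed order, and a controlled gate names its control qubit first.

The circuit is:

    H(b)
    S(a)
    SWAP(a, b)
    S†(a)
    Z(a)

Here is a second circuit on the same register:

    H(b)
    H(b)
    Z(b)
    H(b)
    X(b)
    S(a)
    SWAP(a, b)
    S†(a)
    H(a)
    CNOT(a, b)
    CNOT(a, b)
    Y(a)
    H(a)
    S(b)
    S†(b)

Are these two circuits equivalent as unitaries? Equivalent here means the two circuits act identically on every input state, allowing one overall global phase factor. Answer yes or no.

No — the two circuits implement different unitaries, even allowing a global phase.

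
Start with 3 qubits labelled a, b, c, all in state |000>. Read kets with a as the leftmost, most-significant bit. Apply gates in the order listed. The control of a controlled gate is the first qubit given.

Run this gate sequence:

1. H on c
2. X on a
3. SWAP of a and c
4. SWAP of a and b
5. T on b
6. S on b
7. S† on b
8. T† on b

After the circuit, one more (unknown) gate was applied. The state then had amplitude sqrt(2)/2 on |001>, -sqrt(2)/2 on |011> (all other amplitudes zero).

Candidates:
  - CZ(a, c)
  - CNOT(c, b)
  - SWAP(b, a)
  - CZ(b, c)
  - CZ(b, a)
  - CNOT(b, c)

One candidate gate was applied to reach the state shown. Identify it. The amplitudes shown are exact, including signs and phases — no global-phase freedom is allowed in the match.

The applied gate was CZ(b, c). Key observation: the block from step 5 through step 8 cancels to the identity and can be dropped.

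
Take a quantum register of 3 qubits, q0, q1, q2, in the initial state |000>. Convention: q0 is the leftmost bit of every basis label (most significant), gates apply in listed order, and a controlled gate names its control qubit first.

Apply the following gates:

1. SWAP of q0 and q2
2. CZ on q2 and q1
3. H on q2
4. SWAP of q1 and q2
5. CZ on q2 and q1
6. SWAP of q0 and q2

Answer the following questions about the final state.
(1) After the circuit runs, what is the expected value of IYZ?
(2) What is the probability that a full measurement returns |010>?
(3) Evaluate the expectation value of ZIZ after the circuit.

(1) The observable IYZ averages to 0.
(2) Outcome |010> occurs with probability 1/2.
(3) The observable ZIZ averages to 1.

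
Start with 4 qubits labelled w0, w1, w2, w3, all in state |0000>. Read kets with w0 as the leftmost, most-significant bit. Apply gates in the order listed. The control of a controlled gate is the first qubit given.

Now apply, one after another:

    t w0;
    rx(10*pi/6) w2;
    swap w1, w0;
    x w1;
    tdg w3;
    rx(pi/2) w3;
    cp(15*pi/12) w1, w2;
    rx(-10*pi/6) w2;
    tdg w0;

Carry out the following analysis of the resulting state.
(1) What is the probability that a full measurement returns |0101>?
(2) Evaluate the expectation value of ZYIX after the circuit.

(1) Outcome |0101> occurs with probability 5/16 - 3*sqrt(2)/32.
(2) The expectation value of ZYIX is 0.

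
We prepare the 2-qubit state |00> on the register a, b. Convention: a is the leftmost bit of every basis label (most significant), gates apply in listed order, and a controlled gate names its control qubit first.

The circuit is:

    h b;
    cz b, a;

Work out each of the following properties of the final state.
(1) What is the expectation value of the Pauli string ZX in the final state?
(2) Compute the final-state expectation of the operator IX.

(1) The expectation value of ZX is 1.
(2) The observable IX averages to 1.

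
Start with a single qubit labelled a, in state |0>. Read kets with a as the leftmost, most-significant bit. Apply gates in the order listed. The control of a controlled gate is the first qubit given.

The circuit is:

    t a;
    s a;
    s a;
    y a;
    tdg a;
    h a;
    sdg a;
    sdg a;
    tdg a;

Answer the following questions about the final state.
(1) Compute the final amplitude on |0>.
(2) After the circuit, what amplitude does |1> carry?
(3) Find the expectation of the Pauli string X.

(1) |0> carries amplitude sqrt(2)*exp(I*pi/4)/2 in the final state.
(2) The final state's coefficient on |1> equals sqrt(2)/2.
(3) The observable X averages to sqrt(2)/2.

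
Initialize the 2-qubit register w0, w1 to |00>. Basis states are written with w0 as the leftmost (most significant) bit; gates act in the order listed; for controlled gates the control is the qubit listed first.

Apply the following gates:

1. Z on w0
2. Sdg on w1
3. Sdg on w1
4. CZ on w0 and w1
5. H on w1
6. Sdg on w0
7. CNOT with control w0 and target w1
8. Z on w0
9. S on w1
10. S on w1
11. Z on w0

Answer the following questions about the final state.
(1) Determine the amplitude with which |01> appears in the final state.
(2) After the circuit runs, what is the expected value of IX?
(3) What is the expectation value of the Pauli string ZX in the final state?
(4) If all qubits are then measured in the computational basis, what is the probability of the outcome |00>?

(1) |01> carries amplitude -sqrt(2)/2 in the final state.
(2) The observable IX averages to -1.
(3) The expectation value of ZX is -1.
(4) The probability of measuring |00> is 1/2.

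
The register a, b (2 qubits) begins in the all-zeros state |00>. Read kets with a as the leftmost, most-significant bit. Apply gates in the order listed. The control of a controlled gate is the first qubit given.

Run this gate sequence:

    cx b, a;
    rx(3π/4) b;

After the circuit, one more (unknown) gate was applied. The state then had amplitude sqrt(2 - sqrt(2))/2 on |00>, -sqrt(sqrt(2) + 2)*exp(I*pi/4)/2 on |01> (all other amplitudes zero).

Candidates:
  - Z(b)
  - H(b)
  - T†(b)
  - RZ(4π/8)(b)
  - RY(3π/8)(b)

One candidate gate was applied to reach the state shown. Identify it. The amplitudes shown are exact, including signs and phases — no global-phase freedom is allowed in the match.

The applied gate was T†(b).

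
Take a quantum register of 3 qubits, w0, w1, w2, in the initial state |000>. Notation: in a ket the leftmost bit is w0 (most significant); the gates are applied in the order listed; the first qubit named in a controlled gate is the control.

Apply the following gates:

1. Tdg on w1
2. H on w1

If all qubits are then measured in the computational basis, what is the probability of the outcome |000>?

The probability of measuring |000> is 1/2.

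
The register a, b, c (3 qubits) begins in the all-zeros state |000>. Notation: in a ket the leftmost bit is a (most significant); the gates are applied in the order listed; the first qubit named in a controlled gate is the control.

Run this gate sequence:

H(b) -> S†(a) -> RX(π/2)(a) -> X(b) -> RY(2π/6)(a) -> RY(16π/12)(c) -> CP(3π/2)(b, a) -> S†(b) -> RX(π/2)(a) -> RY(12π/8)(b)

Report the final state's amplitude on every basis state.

The resulting statevector has amplitude (1 - I)*(sqrt(3) + I)/16 on |000>, -(1 - I)*(3 + sqrt(3)*I)/16 on |001>, (1 - I)*(sqrt(3) + I)/16 on |010>, -(1 - I)*(3 + sqrt(3)*I)/16 on |011>, (1 - I)*(1 - sqrt(3)*I)/16 on |100>, (1 - I)*(-sqrt(3) + 3*I)/16 on |101>, -3/16 - sqrt(3)/16 - I/16 + 3*sqrt(3)*I/16 on |110>, 3/16 + 3*sqrt(3)/16 - 9*I/16 + sqrt(3)*I/16 on |111>.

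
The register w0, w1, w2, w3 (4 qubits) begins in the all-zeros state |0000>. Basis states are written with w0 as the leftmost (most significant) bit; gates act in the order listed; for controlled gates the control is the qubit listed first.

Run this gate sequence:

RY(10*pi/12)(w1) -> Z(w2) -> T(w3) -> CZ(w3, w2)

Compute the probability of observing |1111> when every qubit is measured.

The probability of measuring |1111> is 0.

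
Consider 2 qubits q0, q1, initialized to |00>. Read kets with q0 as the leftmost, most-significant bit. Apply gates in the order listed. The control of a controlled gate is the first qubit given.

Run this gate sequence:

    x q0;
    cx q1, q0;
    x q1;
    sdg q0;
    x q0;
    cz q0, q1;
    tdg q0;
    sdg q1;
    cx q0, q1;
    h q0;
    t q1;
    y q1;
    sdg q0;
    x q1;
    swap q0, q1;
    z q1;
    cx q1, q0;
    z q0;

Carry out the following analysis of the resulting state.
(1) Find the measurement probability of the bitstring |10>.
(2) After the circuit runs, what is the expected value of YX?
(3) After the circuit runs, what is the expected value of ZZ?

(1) Outcome |10> occurs with probability 1/2.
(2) In the final state, YX has expectation 1.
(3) The expectation value of ZZ is -1.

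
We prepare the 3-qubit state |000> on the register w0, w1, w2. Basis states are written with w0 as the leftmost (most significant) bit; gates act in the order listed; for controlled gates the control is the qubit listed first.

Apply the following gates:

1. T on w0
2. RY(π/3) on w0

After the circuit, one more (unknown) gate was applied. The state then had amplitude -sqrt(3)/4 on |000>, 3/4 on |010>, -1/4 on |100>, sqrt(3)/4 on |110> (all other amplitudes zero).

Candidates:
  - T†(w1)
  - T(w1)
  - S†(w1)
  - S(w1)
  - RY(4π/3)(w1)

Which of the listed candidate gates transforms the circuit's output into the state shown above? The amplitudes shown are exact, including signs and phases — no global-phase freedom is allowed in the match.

It was RY(4π/3)(w1) that produced the state shown.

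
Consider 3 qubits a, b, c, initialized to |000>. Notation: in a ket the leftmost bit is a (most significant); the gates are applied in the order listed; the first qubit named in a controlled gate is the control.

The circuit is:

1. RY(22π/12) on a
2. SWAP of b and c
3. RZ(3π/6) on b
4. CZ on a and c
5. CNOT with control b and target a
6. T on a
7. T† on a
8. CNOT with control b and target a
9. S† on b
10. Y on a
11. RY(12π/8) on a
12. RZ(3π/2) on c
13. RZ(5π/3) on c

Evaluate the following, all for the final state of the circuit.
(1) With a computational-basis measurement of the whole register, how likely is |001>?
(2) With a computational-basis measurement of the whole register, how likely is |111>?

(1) Outcome |001> occurs with probability 0.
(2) The probability of measuring |111> is 0.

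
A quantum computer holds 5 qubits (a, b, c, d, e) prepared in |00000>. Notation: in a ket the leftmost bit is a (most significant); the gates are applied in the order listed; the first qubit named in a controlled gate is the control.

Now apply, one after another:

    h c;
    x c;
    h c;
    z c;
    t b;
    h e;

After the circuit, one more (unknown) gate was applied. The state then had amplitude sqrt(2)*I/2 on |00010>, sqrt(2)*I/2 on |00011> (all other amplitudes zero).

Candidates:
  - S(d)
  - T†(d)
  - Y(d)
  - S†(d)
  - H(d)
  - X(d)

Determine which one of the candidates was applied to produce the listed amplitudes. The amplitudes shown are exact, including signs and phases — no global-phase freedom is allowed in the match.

It was Y(d) that produced the state shown. Key observation: the block from step 1 through step 4 cancels to the identity and can be dropped.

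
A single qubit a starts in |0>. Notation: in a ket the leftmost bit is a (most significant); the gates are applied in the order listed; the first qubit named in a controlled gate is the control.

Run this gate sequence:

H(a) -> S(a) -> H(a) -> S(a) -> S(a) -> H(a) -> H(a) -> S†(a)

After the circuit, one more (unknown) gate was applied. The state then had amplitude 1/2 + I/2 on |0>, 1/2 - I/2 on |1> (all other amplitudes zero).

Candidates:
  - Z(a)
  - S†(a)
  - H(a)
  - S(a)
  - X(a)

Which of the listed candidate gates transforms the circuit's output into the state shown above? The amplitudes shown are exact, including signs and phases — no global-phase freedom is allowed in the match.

It was S†(a) that produced the state shown.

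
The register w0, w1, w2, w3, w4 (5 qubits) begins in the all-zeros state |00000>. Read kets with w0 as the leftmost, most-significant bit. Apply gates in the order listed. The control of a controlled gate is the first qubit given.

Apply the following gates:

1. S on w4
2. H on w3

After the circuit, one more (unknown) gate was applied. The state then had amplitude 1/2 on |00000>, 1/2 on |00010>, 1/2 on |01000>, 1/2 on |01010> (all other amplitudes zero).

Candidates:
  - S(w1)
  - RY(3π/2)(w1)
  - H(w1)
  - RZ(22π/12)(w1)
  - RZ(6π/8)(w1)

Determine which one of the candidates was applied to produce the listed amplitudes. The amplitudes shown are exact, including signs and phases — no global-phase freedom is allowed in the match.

It was H(w1) that produced the state shown.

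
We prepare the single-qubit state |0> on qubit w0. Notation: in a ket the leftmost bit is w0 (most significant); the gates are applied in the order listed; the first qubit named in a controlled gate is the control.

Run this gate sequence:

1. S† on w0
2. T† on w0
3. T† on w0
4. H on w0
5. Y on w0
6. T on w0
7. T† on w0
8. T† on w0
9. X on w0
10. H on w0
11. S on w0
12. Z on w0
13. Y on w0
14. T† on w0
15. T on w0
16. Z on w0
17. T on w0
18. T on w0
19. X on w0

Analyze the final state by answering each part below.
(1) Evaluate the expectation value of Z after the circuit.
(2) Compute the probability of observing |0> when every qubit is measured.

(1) In the final state, Z has expectation -sqrt(2)/2.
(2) The probability of measuring |0> is 1/2 - sqrt(2)/4.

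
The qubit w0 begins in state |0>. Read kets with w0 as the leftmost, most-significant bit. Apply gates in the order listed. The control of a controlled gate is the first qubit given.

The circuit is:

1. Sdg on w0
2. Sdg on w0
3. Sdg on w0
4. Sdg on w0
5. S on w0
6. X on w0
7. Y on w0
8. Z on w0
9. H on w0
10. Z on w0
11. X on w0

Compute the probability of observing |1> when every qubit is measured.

Outcome |1> occurs with probability 1/2.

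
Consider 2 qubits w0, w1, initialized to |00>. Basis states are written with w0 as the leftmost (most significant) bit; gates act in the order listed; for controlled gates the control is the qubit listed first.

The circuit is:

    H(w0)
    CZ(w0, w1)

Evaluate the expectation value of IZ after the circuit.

In the final state, IZ has expectation 1.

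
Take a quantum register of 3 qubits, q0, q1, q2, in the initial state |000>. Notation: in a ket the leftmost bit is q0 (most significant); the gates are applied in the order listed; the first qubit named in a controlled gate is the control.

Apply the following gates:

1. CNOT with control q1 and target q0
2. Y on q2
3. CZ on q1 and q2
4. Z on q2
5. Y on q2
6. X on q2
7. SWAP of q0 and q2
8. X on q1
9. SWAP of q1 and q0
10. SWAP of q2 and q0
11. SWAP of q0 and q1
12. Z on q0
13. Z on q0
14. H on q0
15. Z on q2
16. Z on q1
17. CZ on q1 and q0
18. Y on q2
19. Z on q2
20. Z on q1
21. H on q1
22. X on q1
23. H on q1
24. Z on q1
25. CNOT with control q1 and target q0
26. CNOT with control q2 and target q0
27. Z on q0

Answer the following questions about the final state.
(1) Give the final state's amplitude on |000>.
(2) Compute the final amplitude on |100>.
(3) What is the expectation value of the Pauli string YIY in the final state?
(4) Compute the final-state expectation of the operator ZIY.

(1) The amplitude on |000> is -sqrt(2)*I/2. Key observation: gates 21-24 undo each other exactly, leaving only the rest of the circuit to track.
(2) |100> carries amplitude -sqrt(2)*I/2 in the final state.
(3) The observable YIY averages to 0.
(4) The observable ZIY averages to 0.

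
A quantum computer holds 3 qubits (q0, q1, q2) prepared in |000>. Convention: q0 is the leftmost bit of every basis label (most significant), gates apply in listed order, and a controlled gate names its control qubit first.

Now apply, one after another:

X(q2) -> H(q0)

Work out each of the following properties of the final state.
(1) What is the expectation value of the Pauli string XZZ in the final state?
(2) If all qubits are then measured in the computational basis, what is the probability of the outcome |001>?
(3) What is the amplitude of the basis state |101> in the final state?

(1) The expectation value of XZZ is -1.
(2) A full measurement returns |001> with probability 1/2.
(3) |101> carries amplitude sqrt(2)/2 in the final state.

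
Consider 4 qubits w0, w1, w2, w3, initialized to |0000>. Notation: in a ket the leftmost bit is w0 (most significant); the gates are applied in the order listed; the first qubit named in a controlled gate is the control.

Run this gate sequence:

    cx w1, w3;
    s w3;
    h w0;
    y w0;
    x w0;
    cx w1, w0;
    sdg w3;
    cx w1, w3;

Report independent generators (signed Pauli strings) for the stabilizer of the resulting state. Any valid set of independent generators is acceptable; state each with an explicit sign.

One valid set of independent stabilizer generators is -XIII, +IZII, +IIZI, +IIIZ (any independent generating set of the same group is equally correct).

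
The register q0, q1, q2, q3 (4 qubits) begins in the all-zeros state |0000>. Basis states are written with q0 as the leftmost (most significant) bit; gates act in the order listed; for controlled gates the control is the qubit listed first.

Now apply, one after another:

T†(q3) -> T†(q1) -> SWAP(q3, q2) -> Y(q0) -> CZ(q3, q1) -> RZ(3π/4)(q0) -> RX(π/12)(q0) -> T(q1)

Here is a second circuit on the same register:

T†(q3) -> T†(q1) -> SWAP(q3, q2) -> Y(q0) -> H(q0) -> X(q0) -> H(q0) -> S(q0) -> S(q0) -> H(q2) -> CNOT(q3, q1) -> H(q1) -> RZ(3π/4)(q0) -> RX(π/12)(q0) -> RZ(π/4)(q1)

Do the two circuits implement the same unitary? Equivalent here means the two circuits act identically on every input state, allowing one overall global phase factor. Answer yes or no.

No — the two circuits implement different unitaries, even allowing a global phase.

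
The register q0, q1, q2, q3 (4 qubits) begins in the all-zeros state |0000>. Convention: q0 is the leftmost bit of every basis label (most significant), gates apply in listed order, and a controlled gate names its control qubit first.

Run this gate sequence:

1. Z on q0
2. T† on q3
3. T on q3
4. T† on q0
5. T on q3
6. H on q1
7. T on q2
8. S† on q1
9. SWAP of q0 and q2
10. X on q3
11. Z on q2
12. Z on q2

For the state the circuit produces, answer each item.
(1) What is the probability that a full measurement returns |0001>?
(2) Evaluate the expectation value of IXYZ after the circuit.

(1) Outcome |0001> occurs with probability 1/2.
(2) In the final state, IXYZ has expectation 0.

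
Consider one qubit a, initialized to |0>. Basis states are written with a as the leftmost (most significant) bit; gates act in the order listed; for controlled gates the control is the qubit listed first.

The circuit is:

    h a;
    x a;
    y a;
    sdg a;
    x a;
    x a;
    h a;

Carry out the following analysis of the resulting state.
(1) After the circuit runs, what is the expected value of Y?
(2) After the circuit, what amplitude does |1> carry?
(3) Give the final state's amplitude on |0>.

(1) The expectation value of Y is -1.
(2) The final state's coefficient on |1> equals -1/2 - I/2.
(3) The amplitude on |0> is 1/2 - I/2.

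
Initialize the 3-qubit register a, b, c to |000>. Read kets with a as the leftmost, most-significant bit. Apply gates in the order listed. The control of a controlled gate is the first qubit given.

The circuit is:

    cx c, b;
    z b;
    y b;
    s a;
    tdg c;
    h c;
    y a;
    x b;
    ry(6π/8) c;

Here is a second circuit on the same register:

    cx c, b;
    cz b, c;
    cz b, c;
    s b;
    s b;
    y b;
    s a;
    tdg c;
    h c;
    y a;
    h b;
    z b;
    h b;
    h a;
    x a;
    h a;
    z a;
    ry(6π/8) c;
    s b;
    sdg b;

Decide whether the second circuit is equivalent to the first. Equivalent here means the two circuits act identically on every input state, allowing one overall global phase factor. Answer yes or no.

Yes — the two circuits implement the same unitary up to a global phase.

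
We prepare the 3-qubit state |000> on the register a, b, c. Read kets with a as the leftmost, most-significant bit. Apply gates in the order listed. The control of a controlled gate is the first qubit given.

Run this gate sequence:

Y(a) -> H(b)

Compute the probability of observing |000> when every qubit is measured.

A full measurement returns |000> with probability 0.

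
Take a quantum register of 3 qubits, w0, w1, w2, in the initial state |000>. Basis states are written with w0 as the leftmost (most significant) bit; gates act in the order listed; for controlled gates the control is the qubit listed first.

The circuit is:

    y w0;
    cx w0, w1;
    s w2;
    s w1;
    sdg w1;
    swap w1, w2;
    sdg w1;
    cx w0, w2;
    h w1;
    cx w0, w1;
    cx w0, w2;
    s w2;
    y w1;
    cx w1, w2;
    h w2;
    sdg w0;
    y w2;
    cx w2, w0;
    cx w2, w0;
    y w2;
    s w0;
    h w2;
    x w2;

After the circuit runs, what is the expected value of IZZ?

In the final state, IZZ has expectation 1.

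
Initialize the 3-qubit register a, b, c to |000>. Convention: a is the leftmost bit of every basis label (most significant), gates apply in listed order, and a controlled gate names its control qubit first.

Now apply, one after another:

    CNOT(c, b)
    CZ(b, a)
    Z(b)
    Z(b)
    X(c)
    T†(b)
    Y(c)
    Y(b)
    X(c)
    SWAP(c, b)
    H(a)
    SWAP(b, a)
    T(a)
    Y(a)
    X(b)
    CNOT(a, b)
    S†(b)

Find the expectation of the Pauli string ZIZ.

The expectation value of ZIZ is -1.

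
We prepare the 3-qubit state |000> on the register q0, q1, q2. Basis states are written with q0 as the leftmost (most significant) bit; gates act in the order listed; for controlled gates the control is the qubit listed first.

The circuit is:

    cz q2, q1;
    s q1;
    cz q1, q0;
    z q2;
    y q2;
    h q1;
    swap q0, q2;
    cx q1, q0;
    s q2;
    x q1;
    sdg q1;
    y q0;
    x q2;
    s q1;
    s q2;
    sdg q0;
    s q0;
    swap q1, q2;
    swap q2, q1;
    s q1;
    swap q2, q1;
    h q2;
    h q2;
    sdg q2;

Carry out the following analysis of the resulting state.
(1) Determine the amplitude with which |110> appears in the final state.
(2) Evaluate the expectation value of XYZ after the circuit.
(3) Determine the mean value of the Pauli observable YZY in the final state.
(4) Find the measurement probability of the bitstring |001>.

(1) |110> carries amplitude -sqrt(2)*I/2 in the final state. Key observation: the block from step 22 through step 23 cancels to the identity and can be dropped.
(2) The expectation value of XYZ is 0.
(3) In the final state, YZY has expectation 1.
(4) The probability of measuring |001> is 0.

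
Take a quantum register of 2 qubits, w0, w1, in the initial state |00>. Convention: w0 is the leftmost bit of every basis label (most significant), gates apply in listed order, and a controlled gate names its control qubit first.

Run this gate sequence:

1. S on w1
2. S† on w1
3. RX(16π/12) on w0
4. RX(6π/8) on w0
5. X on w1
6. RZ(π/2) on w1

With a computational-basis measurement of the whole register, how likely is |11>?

A full measurement returns |11> with probability -sqrt(6)/8 - sqrt(2)/8 + 1/2. Key observation: steps 1-2 multiply out to the identity, so the circuit reduces to the remaining gates.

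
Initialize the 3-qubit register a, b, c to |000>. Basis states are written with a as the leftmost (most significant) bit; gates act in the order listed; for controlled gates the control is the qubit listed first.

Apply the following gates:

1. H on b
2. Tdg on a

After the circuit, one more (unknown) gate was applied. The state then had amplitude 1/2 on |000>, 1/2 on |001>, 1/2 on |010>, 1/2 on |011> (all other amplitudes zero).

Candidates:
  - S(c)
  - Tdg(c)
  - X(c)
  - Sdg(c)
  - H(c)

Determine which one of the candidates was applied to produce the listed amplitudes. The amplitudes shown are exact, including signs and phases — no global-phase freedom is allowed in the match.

It was H(c) that produced the state shown.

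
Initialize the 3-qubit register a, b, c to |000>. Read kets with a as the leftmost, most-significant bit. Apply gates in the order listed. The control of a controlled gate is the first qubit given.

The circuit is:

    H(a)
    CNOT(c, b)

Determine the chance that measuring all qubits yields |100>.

Outcome |100> occurs with probability 1/2.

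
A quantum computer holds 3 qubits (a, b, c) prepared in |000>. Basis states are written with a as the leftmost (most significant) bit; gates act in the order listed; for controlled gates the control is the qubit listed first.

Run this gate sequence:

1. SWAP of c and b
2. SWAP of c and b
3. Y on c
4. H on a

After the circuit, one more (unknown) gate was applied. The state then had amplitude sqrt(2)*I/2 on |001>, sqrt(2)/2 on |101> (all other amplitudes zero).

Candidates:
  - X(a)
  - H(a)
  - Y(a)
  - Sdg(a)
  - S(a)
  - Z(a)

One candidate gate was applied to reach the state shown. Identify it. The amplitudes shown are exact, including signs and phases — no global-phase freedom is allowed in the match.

The unique candidate consistent with the amplitudes is Sdg(a). Key observation: the block from step 1 through step 2 cancels to the identity and can be dropped.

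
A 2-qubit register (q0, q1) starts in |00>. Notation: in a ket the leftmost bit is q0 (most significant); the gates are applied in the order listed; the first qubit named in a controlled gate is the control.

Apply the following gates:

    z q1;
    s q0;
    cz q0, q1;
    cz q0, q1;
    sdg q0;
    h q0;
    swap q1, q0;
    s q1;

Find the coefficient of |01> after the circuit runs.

The amplitude on |01> is sqrt(2)*I/2. Key observation: gates 2-5 undo each other exactly, leaving only the rest of the circuit to track.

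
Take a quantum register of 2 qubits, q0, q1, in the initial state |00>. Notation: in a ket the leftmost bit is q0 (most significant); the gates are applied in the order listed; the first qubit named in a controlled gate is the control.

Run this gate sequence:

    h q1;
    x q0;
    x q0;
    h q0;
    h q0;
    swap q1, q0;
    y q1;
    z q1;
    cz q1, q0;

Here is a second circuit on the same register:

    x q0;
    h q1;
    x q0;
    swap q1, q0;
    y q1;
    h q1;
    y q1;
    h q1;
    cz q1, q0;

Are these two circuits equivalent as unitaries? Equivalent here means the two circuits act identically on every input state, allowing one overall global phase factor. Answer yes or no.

No — the two circuits implement different unitaries, even allowing a global phase.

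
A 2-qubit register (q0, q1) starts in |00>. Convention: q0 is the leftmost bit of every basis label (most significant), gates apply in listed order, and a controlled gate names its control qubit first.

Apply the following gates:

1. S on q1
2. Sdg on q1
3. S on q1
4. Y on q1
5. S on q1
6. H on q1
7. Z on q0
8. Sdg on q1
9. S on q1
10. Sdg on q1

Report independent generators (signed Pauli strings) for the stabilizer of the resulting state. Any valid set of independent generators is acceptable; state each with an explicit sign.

One valid set of independent stabilizer generators is +IY, +ZI (any independent generating set of the same group is equally correct).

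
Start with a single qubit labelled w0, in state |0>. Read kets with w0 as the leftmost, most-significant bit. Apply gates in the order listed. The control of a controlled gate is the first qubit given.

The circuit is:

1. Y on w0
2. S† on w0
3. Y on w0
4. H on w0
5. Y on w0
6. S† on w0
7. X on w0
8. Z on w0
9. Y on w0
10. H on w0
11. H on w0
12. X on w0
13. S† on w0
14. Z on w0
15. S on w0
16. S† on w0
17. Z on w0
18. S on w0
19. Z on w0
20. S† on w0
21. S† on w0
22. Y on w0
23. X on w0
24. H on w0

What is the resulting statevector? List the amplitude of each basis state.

The resulting statevector has amplitude -1/2 + I/2 on |0>, 1/2 + I/2 on |1>. Key observation: gates 13-18 undo each other exactly, leaving only the rest of the circuit to track.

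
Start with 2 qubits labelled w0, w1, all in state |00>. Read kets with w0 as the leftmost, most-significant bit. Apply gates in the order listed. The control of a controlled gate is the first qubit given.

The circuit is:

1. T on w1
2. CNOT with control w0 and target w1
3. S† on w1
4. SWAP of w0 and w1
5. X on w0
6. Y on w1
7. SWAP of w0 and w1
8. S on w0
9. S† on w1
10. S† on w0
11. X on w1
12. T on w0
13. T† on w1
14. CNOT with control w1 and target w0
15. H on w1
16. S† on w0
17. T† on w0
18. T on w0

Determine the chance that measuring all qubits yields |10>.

The probability of measuring |10> is 1/2.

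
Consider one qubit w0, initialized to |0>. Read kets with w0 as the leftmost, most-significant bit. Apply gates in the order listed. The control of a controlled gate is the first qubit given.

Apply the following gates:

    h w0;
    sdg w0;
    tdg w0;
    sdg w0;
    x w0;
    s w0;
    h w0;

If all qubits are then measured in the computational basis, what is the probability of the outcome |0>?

A full measurement returns |0> with probability sqrt(2)/4 + 1/2.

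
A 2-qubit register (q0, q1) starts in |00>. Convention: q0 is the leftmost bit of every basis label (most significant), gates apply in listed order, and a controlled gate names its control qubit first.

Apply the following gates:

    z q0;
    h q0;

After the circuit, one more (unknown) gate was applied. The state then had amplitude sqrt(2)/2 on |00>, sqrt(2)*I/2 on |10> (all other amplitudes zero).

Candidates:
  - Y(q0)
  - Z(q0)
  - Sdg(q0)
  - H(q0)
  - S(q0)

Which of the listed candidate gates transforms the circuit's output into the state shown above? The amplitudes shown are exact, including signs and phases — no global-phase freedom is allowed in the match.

It was S(q0) that produced the state shown.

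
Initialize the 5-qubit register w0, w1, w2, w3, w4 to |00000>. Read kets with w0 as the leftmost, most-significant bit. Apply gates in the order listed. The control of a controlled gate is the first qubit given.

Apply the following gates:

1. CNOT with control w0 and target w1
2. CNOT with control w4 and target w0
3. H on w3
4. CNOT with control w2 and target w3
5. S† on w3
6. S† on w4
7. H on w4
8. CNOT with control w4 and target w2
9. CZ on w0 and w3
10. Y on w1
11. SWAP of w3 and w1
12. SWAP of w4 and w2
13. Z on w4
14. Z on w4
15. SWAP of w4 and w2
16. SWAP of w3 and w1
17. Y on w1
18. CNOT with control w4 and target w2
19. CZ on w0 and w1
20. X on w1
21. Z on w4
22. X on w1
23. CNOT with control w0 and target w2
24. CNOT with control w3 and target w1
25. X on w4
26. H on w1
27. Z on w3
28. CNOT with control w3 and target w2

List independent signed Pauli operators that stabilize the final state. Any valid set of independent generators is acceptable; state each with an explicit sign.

The final state is stabilized by the group generated by +IXIZI, +IZXYI, -IIIIX, +ZIIII, +IIZZI; other independent generating sets are equally valid. Key observation: steps 10-17 multiply out to the identity, so the circuit reduces to the remaining gates.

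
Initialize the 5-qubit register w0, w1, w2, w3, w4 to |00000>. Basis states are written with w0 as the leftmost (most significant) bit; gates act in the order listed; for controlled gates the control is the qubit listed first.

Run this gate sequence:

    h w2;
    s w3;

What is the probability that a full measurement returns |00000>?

Outcome |00000> occurs with probability 1/2.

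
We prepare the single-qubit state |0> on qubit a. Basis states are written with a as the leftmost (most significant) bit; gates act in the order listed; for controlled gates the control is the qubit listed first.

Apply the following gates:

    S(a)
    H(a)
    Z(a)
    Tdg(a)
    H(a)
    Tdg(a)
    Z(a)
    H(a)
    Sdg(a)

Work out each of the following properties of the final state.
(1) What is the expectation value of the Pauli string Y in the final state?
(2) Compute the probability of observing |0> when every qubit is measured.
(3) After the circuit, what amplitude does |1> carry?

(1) The observable Y averages to sqrt(2)/2.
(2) A full measurement returns |0> with probability 3/4.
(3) The amplitude on |1> is sqrt(2)*(-1 - I)/4.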